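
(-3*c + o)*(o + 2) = -3*c*o - 6*c + o^2 + 2*o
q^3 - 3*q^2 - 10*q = q*(q - 5)*(q + 2)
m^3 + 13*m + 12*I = (m - 4*I)*(m + I)*(m + 3*I)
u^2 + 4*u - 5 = (u - 1)*(u + 5)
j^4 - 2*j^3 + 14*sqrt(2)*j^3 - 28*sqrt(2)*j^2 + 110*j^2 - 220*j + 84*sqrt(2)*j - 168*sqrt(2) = (j - 2)*(j + sqrt(2))*(j + 6*sqrt(2))*(j + 7*sqrt(2))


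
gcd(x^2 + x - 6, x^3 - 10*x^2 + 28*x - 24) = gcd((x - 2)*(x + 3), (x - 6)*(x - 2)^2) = x - 2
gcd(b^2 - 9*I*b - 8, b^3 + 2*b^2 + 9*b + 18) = 1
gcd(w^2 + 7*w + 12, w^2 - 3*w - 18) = w + 3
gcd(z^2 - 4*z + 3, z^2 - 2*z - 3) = z - 3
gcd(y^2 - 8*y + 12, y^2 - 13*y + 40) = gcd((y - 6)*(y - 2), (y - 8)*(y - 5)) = 1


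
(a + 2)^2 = a^2 + 4*a + 4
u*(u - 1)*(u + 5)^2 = u^4 + 9*u^3 + 15*u^2 - 25*u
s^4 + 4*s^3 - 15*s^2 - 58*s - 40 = (s - 4)*(s + 1)*(s + 2)*(s + 5)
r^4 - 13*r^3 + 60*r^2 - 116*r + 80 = (r - 5)*(r - 4)*(r - 2)^2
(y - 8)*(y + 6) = y^2 - 2*y - 48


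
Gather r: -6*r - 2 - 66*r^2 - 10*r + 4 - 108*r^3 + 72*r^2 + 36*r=-108*r^3 + 6*r^2 + 20*r + 2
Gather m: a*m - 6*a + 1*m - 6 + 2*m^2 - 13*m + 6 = -6*a + 2*m^2 + m*(a - 12)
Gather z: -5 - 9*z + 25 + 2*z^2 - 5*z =2*z^2 - 14*z + 20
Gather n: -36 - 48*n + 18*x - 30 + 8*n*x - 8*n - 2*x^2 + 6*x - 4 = n*(8*x - 56) - 2*x^2 + 24*x - 70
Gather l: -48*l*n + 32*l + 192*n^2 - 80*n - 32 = l*(32 - 48*n) + 192*n^2 - 80*n - 32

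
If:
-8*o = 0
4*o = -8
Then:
No Solution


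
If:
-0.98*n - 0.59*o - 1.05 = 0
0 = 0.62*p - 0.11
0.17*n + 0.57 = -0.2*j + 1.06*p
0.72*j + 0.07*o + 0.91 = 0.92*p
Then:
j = -1.03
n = -1.03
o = -0.06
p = 0.18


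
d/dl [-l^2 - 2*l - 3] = -2*l - 2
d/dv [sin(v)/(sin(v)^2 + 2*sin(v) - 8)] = (cos(v)^2 - 9)*cos(v)/((sin(v) - 2)^2*(sin(v) + 4)^2)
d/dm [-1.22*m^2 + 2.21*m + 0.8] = 2.21 - 2.44*m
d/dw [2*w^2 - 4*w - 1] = 4*w - 4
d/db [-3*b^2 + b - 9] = 1 - 6*b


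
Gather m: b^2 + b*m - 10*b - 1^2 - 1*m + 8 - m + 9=b^2 - 10*b + m*(b - 2) + 16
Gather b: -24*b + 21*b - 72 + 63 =-3*b - 9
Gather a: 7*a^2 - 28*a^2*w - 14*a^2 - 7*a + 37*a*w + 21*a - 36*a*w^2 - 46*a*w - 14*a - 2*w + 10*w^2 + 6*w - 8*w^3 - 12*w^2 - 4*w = a^2*(-28*w - 7) + a*(-36*w^2 - 9*w) - 8*w^3 - 2*w^2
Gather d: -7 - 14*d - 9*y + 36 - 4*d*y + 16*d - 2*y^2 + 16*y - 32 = d*(2 - 4*y) - 2*y^2 + 7*y - 3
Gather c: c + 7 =c + 7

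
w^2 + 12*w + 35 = (w + 5)*(w + 7)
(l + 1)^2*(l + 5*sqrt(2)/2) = l^3 + 2*l^2 + 5*sqrt(2)*l^2/2 + l + 5*sqrt(2)*l + 5*sqrt(2)/2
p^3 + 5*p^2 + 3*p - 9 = (p - 1)*(p + 3)^2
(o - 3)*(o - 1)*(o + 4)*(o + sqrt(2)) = o^4 + sqrt(2)*o^3 - 13*o^2 - 13*sqrt(2)*o + 12*o + 12*sqrt(2)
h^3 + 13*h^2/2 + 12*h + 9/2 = (h + 1/2)*(h + 3)^2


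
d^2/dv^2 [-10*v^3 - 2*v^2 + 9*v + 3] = -60*v - 4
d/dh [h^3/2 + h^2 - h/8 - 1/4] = 3*h^2/2 + 2*h - 1/8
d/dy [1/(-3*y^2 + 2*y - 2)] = 2*(3*y - 1)/(3*y^2 - 2*y + 2)^2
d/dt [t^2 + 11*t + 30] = 2*t + 11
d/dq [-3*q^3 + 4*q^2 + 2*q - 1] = -9*q^2 + 8*q + 2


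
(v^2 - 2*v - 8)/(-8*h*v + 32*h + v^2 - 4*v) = (v + 2)/(-8*h + v)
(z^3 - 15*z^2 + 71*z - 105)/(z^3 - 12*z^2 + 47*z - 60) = (z - 7)/(z - 4)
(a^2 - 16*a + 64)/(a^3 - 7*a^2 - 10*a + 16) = (a - 8)/(a^2 + a - 2)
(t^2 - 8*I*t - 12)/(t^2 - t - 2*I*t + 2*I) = (t - 6*I)/(t - 1)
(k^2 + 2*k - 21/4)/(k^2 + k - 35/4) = (2*k - 3)/(2*k - 5)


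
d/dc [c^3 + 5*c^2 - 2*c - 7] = 3*c^2 + 10*c - 2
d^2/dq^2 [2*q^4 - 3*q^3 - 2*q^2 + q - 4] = 24*q^2 - 18*q - 4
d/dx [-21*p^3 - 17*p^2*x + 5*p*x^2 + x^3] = -17*p^2 + 10*p*x + 3*x^2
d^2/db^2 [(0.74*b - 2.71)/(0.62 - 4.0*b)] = 83.0496/(4.0*b - 0.62)^3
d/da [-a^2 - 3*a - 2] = -2*a - 3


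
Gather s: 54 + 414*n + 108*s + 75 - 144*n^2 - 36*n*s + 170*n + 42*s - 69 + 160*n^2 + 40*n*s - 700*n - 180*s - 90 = 16*n^2 - 116*n + s*(4*n - 30) - 30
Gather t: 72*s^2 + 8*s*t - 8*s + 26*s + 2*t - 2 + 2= 72*s^2 + 18*s + t*(8*s + 2)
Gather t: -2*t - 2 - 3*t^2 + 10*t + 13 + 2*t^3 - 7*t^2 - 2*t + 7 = 2*t^3 - 10*t^2 + 6*t + 18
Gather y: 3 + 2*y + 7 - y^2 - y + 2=-y^2 + y + 12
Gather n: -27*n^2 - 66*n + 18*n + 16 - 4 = -27*n^2 - 48*n + 12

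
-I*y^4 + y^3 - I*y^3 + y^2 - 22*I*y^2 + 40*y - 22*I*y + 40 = (y - 5*I)*(y + 2*I)*(y + 4*I)*(-I*y - I)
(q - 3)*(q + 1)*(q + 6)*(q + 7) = q^4 + 11*q^3 + 13*q^2 - 123*q - 126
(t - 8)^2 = t^2 - 16*t + 64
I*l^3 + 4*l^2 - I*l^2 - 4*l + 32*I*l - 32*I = (l - 8*I)*(l + 4*I)*(I*l - I)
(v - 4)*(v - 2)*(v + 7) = v^3 + v^2 - 34*v + 56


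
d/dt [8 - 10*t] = -10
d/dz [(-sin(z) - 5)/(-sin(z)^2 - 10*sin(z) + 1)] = (-10*sin(z) + cos(z)^2 - 52)*cos(z)/(10*sin(z) - cos(z)^2)^2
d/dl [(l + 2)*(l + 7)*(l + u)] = 3*l^2 + 2*l*u + 18*l + 9*u + 14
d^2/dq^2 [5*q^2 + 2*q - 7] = 10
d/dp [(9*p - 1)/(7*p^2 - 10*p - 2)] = 7*(-9*p^2 + 2*p - 4)/(49*p^4 - 140*p^3 + 72*p^2 + 40*p + 4)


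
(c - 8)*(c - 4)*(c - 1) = c^3 - 13*c^2 + 44*c - 32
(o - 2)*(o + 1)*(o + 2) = o^3 + o^2 - 4*o - 4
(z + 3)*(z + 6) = z^2 + 9*z + 18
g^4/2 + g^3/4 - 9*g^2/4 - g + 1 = (g/2 + 1)*(g - 2)*(g - 1/2)*(g + 1)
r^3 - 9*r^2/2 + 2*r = r*(r - 4)*(r - 1/2)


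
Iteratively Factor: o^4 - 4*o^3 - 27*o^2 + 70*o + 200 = (o + 4)*(o^3 - 8*o^2 + 5*o + 50) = (o + 2)*(o + 4)*(o^2 - 10*o + 25) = (o - 5)*(o + 2)*(o + 4)*(o - 5)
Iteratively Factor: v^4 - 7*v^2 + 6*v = (v + 3)*(v^3 - 3*v^2 + 2*v) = (v - 2)*(v + 3)*(v^2 - v) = v*(v - 2)*(v + 3)*(v - 1)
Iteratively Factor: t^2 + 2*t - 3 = (t - 1)*(t + 3)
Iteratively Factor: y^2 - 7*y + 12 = (y - 4)*(y - 3)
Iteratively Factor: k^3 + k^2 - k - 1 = (k + 1)*(k^2 - 1) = (k - 1)*(k + 1)*(k + 1)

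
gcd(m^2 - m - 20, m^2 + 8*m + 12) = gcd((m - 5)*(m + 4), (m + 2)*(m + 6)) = 1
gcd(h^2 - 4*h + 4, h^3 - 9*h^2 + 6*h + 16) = h - 2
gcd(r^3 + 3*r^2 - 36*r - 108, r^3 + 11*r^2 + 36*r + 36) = r^2 + 9*r + 18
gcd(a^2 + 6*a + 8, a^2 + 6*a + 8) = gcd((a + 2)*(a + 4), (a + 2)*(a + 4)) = a^2 + 6*a + 8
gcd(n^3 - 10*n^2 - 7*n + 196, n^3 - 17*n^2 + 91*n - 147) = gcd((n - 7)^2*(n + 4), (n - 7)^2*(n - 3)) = n^2 - 14*n + 49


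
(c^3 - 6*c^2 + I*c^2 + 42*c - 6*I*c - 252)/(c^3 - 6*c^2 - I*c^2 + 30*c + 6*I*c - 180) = (c + 7*I)/(c + 5*I)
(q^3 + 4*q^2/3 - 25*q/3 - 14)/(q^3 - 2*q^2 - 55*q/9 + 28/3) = 3*(q + 2)/(3*q - 4)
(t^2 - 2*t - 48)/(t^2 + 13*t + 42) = (t - 8)/(t + 7)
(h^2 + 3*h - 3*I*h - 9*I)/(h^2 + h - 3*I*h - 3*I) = (h + 3)/(h + 1)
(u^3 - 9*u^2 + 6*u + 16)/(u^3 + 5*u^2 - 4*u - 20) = (u^2 - 7*u - 8)/(u^2 + 7*u + 10)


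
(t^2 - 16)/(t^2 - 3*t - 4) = (t + 4)/(t + 1)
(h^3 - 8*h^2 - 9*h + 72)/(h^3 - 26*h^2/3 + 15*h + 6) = 3*(h^2 - 5*h - 24)/(3*h^2 - 17*h - 6)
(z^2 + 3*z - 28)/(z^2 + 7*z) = (z - 4)/z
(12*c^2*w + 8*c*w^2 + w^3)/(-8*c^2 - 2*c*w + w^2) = w*(6*c + w)/(-4*c + w)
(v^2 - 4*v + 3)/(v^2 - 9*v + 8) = (v - 3)/(v - 8)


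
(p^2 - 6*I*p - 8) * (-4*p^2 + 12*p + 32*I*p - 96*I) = -4*p^4 + 12*p^3 + 56*I*p^3 + 224*p^2 - 168*I*p^2 - 672*p - 256*I*p + 768*I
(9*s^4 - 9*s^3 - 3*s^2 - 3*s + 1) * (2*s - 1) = 18*s^5 - 27*s^4 + 3*s^3 - 3*s^2 + 5*s - 1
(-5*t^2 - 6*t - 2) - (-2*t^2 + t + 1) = -3*t^2 - 7*t - 3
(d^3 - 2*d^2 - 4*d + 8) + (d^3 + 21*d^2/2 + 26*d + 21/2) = 2*d^3 + 17*d^2/2 + 22*d + 37/2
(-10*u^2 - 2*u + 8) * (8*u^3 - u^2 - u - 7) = -80*u^5 - 6*u^4 + 76*u^3 + 64*u^2 + 6*u - 56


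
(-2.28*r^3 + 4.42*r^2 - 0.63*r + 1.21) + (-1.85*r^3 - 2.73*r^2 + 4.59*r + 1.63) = -4.13*r^3 + 1.69*r^2 + 3.96*r + 2.84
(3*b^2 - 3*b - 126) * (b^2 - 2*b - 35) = 3*b^4 - 9*b^3 - 225*b^2 + 357*b + 4410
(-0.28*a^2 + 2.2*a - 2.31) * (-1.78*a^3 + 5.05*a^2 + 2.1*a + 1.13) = 0.4984*a^5 - 5.33*a^4 + 14.6338*a^3 - 7.3619*a^2 - 2.365*a - 2.6103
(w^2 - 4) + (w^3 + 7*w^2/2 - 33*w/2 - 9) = w^3 + 9*w^2/2 - 33*w/2 - 13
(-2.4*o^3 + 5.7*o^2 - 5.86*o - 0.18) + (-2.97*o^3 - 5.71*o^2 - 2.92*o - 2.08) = -5.37*o^3 - 0.00999999999999979*o^2 - 8.78*o - 2.26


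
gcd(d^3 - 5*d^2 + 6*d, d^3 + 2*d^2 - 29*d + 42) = d^2 - 5*d + 6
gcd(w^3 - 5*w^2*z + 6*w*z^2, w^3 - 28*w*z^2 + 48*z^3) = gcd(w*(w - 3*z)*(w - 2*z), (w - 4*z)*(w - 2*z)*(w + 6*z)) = -w + 2*z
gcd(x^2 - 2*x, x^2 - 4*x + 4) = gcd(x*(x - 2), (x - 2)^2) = x - 2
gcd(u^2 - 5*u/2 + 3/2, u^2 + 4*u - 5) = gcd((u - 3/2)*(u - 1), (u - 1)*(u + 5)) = u - 1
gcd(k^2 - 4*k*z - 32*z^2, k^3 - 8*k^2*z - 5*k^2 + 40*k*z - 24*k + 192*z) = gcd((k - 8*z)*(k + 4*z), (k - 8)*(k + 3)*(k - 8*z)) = -k + 8*z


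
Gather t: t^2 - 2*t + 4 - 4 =t^2 - 2*t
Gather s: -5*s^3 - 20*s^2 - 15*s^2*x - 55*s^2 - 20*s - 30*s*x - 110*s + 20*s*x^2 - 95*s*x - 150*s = -5*s^3 + s^2*(-15*x - 75) + s*(20*x^2 - 125*x - 280)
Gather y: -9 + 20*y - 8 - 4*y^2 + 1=-4*y^2 + 20*y - 16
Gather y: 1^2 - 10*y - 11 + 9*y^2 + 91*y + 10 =9*y^2 + 81*y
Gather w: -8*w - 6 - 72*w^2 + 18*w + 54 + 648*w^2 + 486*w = 576*w^2 + 496*w + 48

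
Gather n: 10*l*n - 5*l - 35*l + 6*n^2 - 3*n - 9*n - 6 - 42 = -40*l + 6*n^2 + n*(10*l - 12) - 48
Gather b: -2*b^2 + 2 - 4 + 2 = -2*b^2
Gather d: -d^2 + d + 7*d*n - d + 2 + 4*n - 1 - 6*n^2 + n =-d^2 + 7*d*n - 6*n^2 + 5*n + 1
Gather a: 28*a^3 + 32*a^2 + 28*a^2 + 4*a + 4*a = 28*a^3 + 60*a^2 + 8*a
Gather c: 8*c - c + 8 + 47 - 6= 7*c + 49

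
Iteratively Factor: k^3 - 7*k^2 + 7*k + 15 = (k - 5)*(k^2 - 2*k - 3) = (k - 5)*(k + 1)*(k - 3)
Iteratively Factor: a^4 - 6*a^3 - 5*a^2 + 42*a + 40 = (a + 1)*(a^3 - 7*a^2 + 2*a + 40) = (a + 1)*(a + 2)*(a^2 - 9*a + 20) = (a - 4)*(a + 1)*(a + 2)*(a - 5)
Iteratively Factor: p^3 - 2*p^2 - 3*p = (p + 1)*(p^2 - 3*p) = (p - 3)*(p + 1)*(p)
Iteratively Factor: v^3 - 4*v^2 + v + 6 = (v + 1)*(v^2 - 5*v + 6) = (v - 3)*(v + 1)*(v - 2)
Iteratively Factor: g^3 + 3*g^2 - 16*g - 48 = (g - 4)*(g^2 + 7*g + 12) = (g - 4)*(g + 3)*(g + 4)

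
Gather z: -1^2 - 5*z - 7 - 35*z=-40*z - 8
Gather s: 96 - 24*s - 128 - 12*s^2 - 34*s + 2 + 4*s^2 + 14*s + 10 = -8*s^2 - 44*s - 20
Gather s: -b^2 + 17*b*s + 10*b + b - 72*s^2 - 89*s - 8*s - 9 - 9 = -b^2 + 11*b - 72*s^2 + s*(17*b - 97) - 18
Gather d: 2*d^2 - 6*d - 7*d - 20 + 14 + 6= 2*d^2 - 13*d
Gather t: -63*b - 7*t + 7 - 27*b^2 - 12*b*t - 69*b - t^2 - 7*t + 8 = -27*b^2 - 132*b - t^2 + t*(-12*b - 14) + 15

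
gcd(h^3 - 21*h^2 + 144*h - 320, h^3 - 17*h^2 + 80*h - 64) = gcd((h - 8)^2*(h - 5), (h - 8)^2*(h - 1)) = h^2 - 16*h + 64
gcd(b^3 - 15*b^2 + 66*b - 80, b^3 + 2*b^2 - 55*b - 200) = b - 8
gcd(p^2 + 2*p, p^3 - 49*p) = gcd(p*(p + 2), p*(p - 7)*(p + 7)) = p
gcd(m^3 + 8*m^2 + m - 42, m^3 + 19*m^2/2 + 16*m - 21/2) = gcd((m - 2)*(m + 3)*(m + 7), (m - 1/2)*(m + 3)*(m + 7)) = m^2 + 10*m + 21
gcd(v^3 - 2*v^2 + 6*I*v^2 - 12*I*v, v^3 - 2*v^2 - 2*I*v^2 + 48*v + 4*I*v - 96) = v^2 + v*(-2 + 6*I) - 12*I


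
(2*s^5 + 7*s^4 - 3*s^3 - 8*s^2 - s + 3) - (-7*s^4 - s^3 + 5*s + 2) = 2*s^5 + 14*s^4 - 2*s^3 - 8*s^2 - 6*s + 1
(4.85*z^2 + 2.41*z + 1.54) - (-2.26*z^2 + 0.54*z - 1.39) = 7.11*z^2 + 1.87*z + 2.93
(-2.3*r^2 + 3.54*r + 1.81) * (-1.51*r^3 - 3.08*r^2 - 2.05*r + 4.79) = 3.473*r^5 + 1.7386*r^4 - 8.9213*r^3 - 23.8488*r^2 + 13.2461*r + 8.6699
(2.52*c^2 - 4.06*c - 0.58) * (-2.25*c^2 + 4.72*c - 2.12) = -5.67*c^4 + 21.0294*c^3 - 23.2006*c^2 + 5.8696*c + 1.2296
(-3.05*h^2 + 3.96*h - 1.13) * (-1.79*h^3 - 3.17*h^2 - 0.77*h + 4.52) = 5.4595*h^5 + 2.5801*h^4 - 8.182*h^3 - 13.2531*h^2 + 18.7693*h - 5.1076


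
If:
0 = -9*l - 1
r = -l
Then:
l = -1/9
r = 1/9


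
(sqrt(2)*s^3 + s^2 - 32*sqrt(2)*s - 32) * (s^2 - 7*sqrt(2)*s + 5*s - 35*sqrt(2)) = sqrt(2)*s^5 - 13*s^4 + 5*sqrt(2)*s^4 - 65*s^3 - 39*sqrt(2)*s^3 - 195*sqrt(2)*s^2 + 416*s^2 + 224*sqrt(2)*s + 2080*s + 1120*sqrt(2)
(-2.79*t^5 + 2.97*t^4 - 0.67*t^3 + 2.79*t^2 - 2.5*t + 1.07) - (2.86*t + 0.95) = -2.79*t^5 + 2.97*t^4 - 0.67*t^3 + 2.79*t^2 - 5.36*t + 0.12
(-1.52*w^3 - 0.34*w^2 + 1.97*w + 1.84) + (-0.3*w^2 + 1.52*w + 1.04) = -1.52*w^3 - 0.64*w^2 + 3.49*w + 2.88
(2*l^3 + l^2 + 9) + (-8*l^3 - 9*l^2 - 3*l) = -6*l^3 - 8*l^2 - 3*l + 9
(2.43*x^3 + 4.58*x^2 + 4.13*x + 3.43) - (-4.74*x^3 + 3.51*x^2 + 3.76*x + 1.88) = 7.17*x^3 + 1.07*x^2 + 0.37*x + 1.55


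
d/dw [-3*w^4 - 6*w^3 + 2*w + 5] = -12*w^3 - 18*w^2 + 2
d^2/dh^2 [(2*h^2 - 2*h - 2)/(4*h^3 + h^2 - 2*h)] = 4*(16*h^6 - 48*h^5 - 84*h^4 - 39*h^3 + 21*h^2 + 6*h - 4)/(h^3*(64*h^6 + 48*h^5 - 84*h^4 - 47*h^3 + 42*h^2 + 12*h - 8))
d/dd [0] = 0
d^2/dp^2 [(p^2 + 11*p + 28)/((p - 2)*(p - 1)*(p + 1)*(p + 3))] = 2*(3*p^8 + 69*p^7 + 376*p^6 + 228*p^5 - 1863*p^4 - 1783*p^3 + 2754*p^2 + 1470*p + 1306)/(p^12 + 3*p^11 - 18*p^10 - 44*p^9 + 138*p^8 + 222*p^7 - 532*p^6 - 432*p^5 + 933*p^4 + 359*p^3 - 738*p^2 - 108*p + 216)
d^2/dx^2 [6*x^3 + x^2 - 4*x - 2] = 36*x + 2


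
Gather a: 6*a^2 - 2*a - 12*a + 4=6*a^2 - 14*a + 4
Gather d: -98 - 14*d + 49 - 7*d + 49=-21*d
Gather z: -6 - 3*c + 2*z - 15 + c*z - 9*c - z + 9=-12*c + z*(c + 1) - 12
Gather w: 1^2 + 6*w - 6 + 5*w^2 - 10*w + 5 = 5*w^2 - 4*w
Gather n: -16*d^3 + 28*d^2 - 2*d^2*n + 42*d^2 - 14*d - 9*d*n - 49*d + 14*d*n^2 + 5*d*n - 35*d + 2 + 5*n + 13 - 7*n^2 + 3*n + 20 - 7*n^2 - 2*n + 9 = -16*d^3 + 70*d^2 - 98*d + n^2*(14*d - 14) + n*(-2*d^2 - 4*d + 6) + 44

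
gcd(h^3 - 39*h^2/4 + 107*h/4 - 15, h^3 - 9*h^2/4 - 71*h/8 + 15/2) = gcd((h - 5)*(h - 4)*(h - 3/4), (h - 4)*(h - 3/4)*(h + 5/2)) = h^2 - 19*h/4 + 3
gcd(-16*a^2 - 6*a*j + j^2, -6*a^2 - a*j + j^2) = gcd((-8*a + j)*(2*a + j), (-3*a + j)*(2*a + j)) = 2*a + j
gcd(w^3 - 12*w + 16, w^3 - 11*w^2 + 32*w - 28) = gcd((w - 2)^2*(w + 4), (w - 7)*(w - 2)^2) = w^2 - 4*w + 4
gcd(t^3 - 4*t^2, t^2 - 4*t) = t^2 - 4*t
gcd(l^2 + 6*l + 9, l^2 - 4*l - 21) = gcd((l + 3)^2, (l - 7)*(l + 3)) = l + 3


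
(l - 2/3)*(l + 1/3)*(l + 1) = l^3 + 2*l^2/3 - 5*l/9 - 2/9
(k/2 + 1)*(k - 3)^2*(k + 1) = k^4/2 - 3*k^3/2 - 7*k^2/2 + 15*k/2 + 9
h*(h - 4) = h^2 - 4*h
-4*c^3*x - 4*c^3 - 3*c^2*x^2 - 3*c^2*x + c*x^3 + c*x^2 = (-4*c + x)*(c + x)*(c*x + c)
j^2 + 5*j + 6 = (j + 2)*(j + 3)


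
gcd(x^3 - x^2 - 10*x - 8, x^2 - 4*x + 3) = 1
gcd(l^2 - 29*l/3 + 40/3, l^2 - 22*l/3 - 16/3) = l - 8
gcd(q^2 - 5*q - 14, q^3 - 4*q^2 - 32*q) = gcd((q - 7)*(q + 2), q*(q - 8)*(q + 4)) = 1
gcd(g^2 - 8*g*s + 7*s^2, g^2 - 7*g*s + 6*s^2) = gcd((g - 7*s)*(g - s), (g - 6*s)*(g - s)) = -g + s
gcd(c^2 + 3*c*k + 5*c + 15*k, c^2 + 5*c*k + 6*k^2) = c + 3*k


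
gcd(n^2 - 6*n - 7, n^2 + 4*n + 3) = n + 1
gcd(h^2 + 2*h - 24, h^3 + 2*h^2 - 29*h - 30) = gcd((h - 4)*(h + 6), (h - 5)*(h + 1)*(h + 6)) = h + 6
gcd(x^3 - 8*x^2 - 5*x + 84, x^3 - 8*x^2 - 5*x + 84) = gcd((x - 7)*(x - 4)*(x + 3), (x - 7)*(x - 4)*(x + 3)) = x^3 - 8*x^2 - 5*x + 84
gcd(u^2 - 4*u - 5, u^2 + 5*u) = 1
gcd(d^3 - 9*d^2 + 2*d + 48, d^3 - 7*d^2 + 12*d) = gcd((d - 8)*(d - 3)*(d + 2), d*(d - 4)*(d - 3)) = d - 3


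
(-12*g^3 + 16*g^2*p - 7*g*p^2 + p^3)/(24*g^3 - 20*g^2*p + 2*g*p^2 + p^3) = (-3*g + p)/(6*g + p)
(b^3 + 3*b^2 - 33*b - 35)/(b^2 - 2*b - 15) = (b^2 + 8*b + 7)/(b + 3)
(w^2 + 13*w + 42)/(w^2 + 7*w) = (w + 6)/w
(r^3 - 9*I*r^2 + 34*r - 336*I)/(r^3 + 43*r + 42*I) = (r - 8*I)/(r + I)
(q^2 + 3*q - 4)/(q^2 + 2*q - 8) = (q - 1)/(q - 2)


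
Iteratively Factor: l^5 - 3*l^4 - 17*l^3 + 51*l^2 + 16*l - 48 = (l + 1)*(l^4 - 4*l^3 - 13*l^2 + 64*l - 48) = (l - 1)*(l + 1)*(l^3 - 3*l^2 - 16*l + 48) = (l - 4)*(l - 1)*(l + 1)*(l^2 + l - 12) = (l - 4)*(l - 1)*(l + 1)*(l + 4)*(l - 3)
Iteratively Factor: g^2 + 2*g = (g)*(g + 2)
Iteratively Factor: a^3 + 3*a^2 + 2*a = (a + 2)*(a^2 + a) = (a + 1)*(a + 2)*(a)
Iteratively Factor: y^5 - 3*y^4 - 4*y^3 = (y + 1)*(y^4 - 4*y^3) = (y - 4)*(y + 1)*(y^3) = y*(y - 4)*(y + 1)*(y^2) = y^2*(y - 4)*(y + 1)*(y)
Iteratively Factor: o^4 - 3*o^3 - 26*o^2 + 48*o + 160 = (o - 4)*(o^3 + o^2 - 22*o - 40) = (o - 4)*(o + 4)*(o^2 - 3*o - 10) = (o - 4)*(o + 2)*(o + 4)*(o - 5)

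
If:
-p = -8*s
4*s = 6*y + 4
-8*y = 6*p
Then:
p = 4/5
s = 1/10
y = -3/5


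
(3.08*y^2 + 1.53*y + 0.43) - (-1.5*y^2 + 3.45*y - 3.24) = 4.58*y^2 - 1.92*y + 3.67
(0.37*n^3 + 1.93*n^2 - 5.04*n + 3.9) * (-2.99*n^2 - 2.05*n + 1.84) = -1.1063*n^5 - 6.5292*n^4 + 11.7939*n^3 + 2.2222*n^2 - 17.2686*n + 7.176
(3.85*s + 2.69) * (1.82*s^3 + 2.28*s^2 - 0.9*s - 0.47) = 7.007*s^4 + 13.6738*s^3 + 2.6682*s^2 - 4.2305*s - 1.2643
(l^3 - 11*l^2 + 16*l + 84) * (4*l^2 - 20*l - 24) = 4*l^5 - 64*l^4 + 260*l^3 + 280*l^2 - 2064*l - 2016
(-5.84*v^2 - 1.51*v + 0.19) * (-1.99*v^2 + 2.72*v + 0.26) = 11.6216*v^4 - 12.8799*v^3 - 6.0037*v^2 + 0.1242*v + 0.0494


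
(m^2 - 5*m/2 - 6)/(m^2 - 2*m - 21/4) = 2*(m - 4)/(2*m - 7)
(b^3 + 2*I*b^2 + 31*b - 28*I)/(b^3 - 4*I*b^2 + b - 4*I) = (b + 7*I)/(b + I)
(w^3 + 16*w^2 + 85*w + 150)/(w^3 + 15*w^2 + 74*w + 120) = (w + 5)/(w + 4)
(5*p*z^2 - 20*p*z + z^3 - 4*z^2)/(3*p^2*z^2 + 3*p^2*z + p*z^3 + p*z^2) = (5*p*z - 20*p + z^2 - 4*z)/(p*(3*p*z + 3*p + z^2 + z))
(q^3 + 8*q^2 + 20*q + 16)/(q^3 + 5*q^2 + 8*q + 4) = (q + 4)/(q + 1)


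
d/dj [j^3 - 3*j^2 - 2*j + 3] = 3*j^2 - 6*j - 2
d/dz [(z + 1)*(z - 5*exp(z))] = z - (z + 1)*(5*exp(z) - 1) - 5*exp(z)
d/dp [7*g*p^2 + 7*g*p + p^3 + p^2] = 14*g*p + 7*g + 3*p^2 + 2*p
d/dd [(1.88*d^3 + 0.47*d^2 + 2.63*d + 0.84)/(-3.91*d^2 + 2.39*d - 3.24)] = (-7.3508*d^4 + 8.9864*d^3 - 6.867*d^2 + 3.5232*d - 10.5288)/(15.2881*d^4 - 18.6898*d^3 + 31.0489*d^2 - 15.4872*d + 10.4976)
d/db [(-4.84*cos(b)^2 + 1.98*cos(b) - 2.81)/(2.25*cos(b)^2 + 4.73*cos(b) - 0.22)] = (27.3482*cos(b)^2 - 14.7746*cos(b) - 12.8557)*sin(b)/(5.0625*cos(b)^4 + 21.285*cos(b)^3 + 21.3829*cos(b)^2 - 2.0812*cos(b) + 0.0484)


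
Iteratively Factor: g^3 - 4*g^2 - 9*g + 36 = (g - 4)*(g^2 - 9) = (g - 4)*(g + 3)*(g - 3)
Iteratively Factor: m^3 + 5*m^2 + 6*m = (m + 3)*(m^2 + 2*m) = m*(m + 3)*(m + 2)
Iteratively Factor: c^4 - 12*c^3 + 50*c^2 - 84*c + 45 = (c - 3)*(c^3 - 9*c^2 + 23*c - 15) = (c - 3)^2*(c^2 - 6*c + 5) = (c - 3)^2*(c - 1)*(c - 5)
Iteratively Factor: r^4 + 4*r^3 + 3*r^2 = (r + 1)*(r^3 + 3*r^2) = (r + 1)*(r + 3)*(r^2) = r*(r + 1)*(r + 3)*(r)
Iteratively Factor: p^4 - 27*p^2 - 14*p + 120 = (p - 5)*(p^3 + 5*p^2 - 2*p - 24) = (p - 5)*(p + 4)*(p^2 + p - 6) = (p - 5)*(p + 3)*(p + 4)*(p - 2)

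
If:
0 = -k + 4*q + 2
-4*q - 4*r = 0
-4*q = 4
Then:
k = -2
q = -1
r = 1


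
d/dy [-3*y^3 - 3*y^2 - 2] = 3*y*(-3*y - 2)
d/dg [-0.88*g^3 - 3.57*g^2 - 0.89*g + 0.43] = -2.64*g^2 - 7.14*g - 0.89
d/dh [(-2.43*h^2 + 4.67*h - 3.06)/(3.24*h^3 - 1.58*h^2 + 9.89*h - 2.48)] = (7.8732*h^4 - 30.2616*h^3 + 13.0891*h^2 + 2.3832*h + 18.6818)/(10.4976*h^6 - 10.2384*h^5 + 66.5836*h^4 - 47.3228*h^3 + 105.6489*h^2 - 49.0544*h + 6.1504)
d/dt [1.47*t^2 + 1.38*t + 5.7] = 2.94*t + 1.38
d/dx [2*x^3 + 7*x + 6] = 6*x^2 + 7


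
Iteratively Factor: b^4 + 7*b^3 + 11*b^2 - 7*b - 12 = (b + 3)*(b^3 + 4*b^2 - b - 4) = (b - 1)*(b + 3)*(b^2 + 5*b + 4) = (b - 1)*(b + 1)*(b + 3)*(b + 4)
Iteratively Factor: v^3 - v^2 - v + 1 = (v + 1)*(v^2 - 2*v + 1) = (v - 1)*(v + 1)*(v - 1)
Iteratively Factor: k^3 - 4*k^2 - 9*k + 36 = (k - 3)*(k^2 - k - 12) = (k - 4)*(k - 3)*(k + 3)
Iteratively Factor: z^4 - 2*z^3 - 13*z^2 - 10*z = (z - 5)*(z^3 + 3*z^2 + 2*z) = (z - 5)*(z + 2)*(z^2 + z) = z*(z - 5)*(z + 2)*(z + 1)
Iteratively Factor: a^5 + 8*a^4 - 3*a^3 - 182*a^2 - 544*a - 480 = (a + 3)*(a^4 + 5*a^3 - 18*a^2 - 128*a - 160) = (a + 3)*(a + 4)*(a^3 + a^2 - 22*a - 40) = (a - 5)*(a + 3)*(a + 4)*(a^2 + 6*a + 8) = (a - 5)*(a + 3)*(a + 4)^2*(a + 2)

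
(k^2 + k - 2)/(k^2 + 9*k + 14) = (k - 1)/(k + 7)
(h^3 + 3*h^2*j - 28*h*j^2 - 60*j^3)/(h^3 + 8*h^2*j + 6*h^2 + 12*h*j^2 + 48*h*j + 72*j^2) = (h - 5*j)/(h + 6)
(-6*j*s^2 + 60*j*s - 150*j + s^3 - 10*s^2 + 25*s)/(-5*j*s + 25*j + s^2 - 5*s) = (-6*j*s + 30*j + s^2 - 5*s)/(-5*j + s)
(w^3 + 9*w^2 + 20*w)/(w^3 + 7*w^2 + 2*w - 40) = w/(w - 2)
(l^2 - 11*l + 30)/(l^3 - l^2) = (l^2 - 11*l + 30)/(l^2*(l - 1))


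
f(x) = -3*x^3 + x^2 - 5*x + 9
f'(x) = -9*x^2 + 2*x - 5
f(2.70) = -56.26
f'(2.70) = -65.21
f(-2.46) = 72.01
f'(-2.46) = -64.38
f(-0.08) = 9.41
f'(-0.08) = -5.22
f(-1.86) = 41.06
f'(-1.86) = -39.86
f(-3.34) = 148.63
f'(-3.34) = -112.08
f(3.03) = -80.42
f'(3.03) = -81.57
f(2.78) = -61.63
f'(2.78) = -69.00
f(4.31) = -234.16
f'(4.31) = -163.56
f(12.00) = -5091.00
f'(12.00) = -1277.00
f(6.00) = -633.00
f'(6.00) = -317.00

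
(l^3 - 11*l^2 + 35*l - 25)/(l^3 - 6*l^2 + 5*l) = (l - 5)/l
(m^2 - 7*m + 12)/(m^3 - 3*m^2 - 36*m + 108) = (m - 4)/(m^2 - 36)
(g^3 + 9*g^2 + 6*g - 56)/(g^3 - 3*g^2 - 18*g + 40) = (g + 7)/(g - 5)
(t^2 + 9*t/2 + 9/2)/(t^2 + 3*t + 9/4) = 2*(t + 3)/(2*t + 3)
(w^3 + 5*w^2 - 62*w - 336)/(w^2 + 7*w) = w - 2 - 48/w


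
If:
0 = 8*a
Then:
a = 0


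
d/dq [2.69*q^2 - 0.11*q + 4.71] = 5.38*q - 0.11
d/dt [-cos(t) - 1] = sin(t)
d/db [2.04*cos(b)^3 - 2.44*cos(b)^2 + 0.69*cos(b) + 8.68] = (-6.12*cos(b)^2 + 4.88*cos(b) - 0.69)*sin(b)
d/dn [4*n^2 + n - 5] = 8*n + 1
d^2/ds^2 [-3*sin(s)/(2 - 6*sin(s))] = 3*(-3*sin(s)^2 - sin(s) + 6)/(2*(3*sin(s) - 1)^3)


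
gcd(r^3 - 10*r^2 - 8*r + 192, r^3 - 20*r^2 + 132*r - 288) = r^2 - 14*r + 48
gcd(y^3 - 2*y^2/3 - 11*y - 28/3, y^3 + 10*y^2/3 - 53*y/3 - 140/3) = y^2 - 5*y/3 - 28/3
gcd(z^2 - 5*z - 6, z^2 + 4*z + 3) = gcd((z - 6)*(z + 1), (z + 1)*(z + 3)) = z + 1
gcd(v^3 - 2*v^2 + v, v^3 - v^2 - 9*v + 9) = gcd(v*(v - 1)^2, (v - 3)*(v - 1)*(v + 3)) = v - 1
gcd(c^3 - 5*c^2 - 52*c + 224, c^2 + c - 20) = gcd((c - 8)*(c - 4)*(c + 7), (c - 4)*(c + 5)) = c - 4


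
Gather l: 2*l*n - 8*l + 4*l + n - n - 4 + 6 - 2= l*(2*n - 4)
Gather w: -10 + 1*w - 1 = w - 11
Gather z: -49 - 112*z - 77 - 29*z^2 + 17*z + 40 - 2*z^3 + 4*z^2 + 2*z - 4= -2*z^3 - 25*z^2 - 93*z - 90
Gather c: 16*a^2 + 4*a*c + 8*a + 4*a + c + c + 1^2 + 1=16*a^2 + 12*a + c*(4*a + 2) + 2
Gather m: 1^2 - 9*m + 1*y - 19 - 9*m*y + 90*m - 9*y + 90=m*(81 - 9*y) - 8*y + 72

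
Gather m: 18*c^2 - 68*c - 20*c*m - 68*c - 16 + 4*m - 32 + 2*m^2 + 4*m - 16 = 18*c^2 - 136*c + 2*m^2 + m*(8 - 20*c) - 64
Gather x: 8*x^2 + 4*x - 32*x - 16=8*x^2 - 28*x - 16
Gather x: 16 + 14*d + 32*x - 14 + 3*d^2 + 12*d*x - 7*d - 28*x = 3*d^2 + 7*d + x*(12*d + 4) + 2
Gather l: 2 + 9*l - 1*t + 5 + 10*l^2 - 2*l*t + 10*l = 10*l^2 + l*(19 - 2*t) - t + 7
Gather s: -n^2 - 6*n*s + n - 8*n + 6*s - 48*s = -n^2 - 7*n + s*(-6*n - 42)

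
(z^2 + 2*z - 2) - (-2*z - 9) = z^2 + 4*z + 7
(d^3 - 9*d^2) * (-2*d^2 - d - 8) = -2*d^5 + 17*d^4 + d^3 + 72*d^2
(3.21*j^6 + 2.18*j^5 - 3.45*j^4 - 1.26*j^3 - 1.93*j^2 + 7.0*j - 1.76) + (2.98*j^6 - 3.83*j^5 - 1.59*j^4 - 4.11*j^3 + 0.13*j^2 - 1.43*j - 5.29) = 6.19*j^6 - 1.65*j^5 - 5.04*j^4 - 5.37*j^3 - 1.8*j^2 + 5.57*j - 7.05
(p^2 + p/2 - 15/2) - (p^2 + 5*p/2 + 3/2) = -2*p - 9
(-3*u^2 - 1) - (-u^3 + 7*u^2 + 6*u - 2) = u^3 - 10*u^2 - 6*u + 1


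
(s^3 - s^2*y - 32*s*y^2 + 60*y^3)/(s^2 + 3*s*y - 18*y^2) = (-s^2 + 7*s*y - 10*y^2)/(-s + 3*y)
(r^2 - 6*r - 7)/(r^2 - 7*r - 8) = (r - 7)/(r - 8)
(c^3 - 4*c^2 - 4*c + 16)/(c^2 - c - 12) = (c^2 - 4)/(c + 3)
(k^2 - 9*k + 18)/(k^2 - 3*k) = (k - 6)/k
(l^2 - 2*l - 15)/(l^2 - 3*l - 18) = (l - 5)/(l - 6)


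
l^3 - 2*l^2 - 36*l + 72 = (l - 6)*(l - 2)*(l + 6)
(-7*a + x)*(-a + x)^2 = -7*a^3 + 15*a^2*x - 9*a*x^2 + x^3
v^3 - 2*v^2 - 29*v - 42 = (v - 7)*(v + 2)*(v + 3)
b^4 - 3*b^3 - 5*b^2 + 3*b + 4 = (b - 4)*(b - 1)*(b + 1)^2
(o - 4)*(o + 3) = o^2 - o - 12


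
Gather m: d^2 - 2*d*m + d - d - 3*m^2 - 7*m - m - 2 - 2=d^2 - 3*m^2 + m*(-2*d - 8) - 4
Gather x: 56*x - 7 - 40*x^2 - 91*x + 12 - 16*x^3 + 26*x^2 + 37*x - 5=-16*x^3 - 14*x^2 + 2*x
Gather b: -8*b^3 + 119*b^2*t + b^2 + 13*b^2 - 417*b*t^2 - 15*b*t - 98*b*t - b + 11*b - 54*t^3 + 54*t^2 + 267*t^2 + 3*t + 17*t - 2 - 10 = -8*b^3 + b^2*(119*t + 14) + b*(-417*t^2 - 113*t + 10) - 54*t^3 + 321*t^2 + 20*t - 12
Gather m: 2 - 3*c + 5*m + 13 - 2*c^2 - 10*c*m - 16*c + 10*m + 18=-2*c^2 - 19*c + m*(15 - 10*c) + 33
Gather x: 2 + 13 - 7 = 8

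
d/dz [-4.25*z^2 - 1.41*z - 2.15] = -8.5*z - 1.41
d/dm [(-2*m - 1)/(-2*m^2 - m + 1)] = (4*m^2 + 2*m - (2*m + 1)*(4*m + 1) - 2)/(2*m^2 + m - 1)^2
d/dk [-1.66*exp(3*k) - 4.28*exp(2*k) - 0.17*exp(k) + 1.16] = (-4.98*exp(2*k) - 8.56*exp(k) - 0.17)*exp(k)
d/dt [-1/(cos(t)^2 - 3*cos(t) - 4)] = (3 - 2*cos(t))*sin(t)/(sin(t)^2 + 3*cos(t) + 3)^2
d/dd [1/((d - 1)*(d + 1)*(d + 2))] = (-(d - 1)*(d + 1) - (d - 1)*(d + 2) - (d + 1)*(d + 2))/((d - 1)^2*(d + 1)^2*(d + 2)^2)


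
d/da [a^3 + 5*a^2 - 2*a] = 3*a^2 + 10*a - 2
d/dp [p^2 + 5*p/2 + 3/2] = 2*p + 5/2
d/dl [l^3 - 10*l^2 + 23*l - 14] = 3*l^2 - 20*l + 23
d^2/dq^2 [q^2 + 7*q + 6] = 2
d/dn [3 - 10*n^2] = -20*n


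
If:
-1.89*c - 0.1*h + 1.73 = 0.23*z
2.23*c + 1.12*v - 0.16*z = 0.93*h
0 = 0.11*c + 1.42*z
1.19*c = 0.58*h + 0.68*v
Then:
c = 0.83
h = 1.84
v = -0.12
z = -0.06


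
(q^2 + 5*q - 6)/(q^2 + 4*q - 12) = (q - 1)/(q - 2)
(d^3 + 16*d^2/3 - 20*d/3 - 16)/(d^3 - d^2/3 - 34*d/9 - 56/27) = 9*(d^2 + 4*d - 12)/(9*d^2 - 15*d - 14)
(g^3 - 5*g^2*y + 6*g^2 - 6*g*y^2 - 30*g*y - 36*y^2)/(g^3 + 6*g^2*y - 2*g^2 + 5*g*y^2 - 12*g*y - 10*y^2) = (g^2 - 6*g*y + 6*g - 36*y)/(g^2 + 5*g*y - 2*g - 10*y)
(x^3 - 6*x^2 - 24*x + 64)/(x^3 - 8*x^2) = 1 + 2/x - 8/x^2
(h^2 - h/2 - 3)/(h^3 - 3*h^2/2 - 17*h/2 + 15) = (2*h + 3)/(2*h^2 + h - 15)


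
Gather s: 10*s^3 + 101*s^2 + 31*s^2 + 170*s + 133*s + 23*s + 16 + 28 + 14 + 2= 10*s^3 + 132*s^2 + 326*s + 60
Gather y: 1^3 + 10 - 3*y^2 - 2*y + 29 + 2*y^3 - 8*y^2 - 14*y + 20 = 2*y^3 - 11*y^2 - 16*y + 60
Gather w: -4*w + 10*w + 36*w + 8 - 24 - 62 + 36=42*w - 42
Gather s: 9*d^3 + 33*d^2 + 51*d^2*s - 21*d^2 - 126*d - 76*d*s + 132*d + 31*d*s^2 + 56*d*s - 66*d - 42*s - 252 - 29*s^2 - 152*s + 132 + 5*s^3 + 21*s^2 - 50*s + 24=9*d^3 + 12*d^2 - 60*d + 5*s^3 + s^2*(31*d - 8) + s*(51*d^2 - 20*d - 244) - 96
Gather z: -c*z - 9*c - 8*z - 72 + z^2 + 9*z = -9*c + z^2 + z*(1 - c) - 72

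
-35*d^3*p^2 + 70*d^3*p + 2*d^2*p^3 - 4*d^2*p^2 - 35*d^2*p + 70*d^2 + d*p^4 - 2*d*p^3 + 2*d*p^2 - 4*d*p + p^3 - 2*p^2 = (-5*d + p)*(7*d + p)*(p - 2)*(d*p + 1)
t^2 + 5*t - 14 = (t - 2)*(t + 7)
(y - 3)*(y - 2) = y^2 - 5*y + 6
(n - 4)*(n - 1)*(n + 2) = n^3 - 3*n^2 - 6*n + 8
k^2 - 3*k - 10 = (k - 5)*(k + 2)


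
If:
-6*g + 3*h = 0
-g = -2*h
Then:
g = 0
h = 0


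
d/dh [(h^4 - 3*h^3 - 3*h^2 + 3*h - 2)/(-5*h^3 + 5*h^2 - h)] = (-5*h^6 + 10*h^5 - 33*h^4 + 36*h^3 - 42*h^2 + 20*h - 2)/(h^2*(25*h^4 - 50*h^3 + 35*h^2 - 10*h + 1))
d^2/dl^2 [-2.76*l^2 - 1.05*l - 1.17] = -5.52000000000000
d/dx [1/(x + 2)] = -1/(x + 2)^2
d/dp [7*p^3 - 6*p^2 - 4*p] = 21*p^2 - 12*p - 4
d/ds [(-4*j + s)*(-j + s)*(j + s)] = -j^2 - 8*j*s + 3*s^2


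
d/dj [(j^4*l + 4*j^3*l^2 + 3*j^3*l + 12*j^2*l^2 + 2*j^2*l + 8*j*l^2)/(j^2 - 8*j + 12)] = l*(2*j^5 + 4*j^4*l - 21*j^4 - 64*j^3*l + 40*j^2*l + 92*j^2 + 288*j*l + 48*j + 96*l)/(j^4 - 16*j^3 + 88*j^2 - 192*j + 144)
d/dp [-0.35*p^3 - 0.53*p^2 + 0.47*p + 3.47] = -1.05*p^2 - 1.06*p + 0.47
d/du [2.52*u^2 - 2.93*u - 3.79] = 5.04*u - 2.93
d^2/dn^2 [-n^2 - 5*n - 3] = -2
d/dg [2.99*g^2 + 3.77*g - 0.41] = 5.98*g + 3.77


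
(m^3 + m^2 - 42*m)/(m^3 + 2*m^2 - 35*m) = (m - 6)/(m - 5)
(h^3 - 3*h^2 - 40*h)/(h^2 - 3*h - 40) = h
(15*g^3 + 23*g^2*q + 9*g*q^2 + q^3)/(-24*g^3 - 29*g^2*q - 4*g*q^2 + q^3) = (5*g + q)/(-8*g + q)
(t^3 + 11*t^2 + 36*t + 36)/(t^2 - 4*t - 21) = (t^2 + 8*t + 12)/(t - 7)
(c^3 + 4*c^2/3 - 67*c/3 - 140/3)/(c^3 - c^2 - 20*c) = (c + 7/3)/c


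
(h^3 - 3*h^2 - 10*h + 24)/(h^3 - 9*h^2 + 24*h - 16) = (h^2 + h - 6)/(h^2 - 5*h + 4)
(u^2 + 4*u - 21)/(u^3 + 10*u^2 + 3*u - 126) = 1/(u + 6)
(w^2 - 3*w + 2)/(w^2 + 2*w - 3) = (w - 2)/(w + 3)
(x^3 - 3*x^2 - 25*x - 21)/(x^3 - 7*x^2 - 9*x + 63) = (x + 1)/(x - 3)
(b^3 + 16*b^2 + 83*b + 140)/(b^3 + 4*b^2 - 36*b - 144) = (b^2 + 12*b + 35)/(b^2 - 36)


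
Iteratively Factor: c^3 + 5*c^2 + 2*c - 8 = (c + 2)*(c^2 + 3*c - 4) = (c - 1)*(c + 2)*(c + 4)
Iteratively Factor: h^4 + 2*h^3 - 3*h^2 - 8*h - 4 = (h + 1)*(h^3 + h^2 - 4*h - 4) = (h + 1)*(h + 2)*(h^2 - h - 2) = (h - 2)*(h + 1)*(h + 2)*(h + 1)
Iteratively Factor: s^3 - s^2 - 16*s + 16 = (s + 4)*(s^2 - 5*s + 4) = (s - 1)*(s + 4)*(s - 4)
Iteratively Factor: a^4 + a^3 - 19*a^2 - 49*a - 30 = (a + 3)*(a^3 - 2*a^2 - 13*a - 10) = (a + 2)*(a + 3)*(a^2 - 4*a - 5) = (a - 5)*(a + 2)*(a + 3)*(a + 1)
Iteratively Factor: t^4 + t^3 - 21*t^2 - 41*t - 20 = (t + 1)*(t^3 - 21*t - 20) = (t + 1)*(t + 4)*(t^2 - 4*t - 5) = (t + 1)^2*(t + 4)*(t - 5)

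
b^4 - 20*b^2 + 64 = (b - 4)*(b - 2)*(b + 2)*(b + 4)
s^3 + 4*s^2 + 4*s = s*(s + 2)^2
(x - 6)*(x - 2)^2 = x^3 - 10*x^2 + 28*x - 24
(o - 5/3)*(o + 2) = o^2 + o/3 - 10/3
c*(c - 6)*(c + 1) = c^3 - 5*c^2 - 6*c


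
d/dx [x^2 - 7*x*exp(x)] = -7*x*exp(x) + 2*x - 7*exp(x)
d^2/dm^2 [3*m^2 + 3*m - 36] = 6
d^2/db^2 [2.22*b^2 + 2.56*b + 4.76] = 4.44000000000000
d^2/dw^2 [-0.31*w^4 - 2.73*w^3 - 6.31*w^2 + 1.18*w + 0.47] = -3.72*w^2 - 16.38*w - 12.62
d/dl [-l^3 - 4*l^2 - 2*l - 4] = -3*l^2 - 8*l - 2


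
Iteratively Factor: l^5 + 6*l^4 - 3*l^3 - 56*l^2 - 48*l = (l + 4)*(l^4 + 2*l^3 - 11*l^2 - 12*l) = (l + 4)^2*(l^3 - 2*l^2 - 3*l) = (l + 1)*(l + 4)^2*(l^2 - 3*l) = (l - 3)*(l + 1)*(l + 4)^2*(l)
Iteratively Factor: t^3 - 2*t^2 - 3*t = (t)*(t^2 - 2*t - 3) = t*(t + 1)*(t - 3)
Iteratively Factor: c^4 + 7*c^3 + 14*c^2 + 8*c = (c + 2)*(c^3 + 5*c^2 + 4*c) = c*(c + 2)*(c^2 + 5*c + 4) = c*(c + 2)*(c + 4)*(c + 1)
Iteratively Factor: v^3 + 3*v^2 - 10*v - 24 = (v + 4)*(v^2 - v - 6) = (v + 2)*(v + 4)*(v - 3)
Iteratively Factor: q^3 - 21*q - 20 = (q + 1)*(q^2 - q - 20) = (q + 1)*(q + 4)*(q - 5)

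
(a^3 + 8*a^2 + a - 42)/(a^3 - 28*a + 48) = (a^2 + 10*a + 21)/(a^2 + 2*a - 24)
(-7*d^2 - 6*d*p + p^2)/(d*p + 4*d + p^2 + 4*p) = (-7*d + p)/(p + 4)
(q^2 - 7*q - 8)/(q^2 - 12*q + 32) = (q + 1)/(q - 4)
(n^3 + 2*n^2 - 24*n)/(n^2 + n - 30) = n*(n - 4)/(n - 5)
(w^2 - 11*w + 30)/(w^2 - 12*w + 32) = (w^2 - 11*w + 30)/(w^2 - 12*w + 32)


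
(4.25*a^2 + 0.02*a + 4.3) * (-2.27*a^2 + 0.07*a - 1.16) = -9.6475*a^4 + 0.2521*a^3 - 14.6896*a^2 + 0.2778*a - 4.988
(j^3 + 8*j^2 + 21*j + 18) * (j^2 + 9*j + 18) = j^5 + 17*j^4 + 111*j^3 + 351*j^2 + 540*j + 324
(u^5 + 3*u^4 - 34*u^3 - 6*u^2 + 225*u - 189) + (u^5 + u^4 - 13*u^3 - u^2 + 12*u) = 2*u^5 + 4*u^4 - 47*u^3 - 7*u^2 + 237*u - 189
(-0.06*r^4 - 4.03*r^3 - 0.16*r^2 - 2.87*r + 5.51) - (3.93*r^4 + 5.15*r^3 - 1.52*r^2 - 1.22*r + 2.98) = -3.99*r^4 - 9.18*r^3 + 1.36*r^2 - 1.65*r + 2.53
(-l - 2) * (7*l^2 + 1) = -7*l^3 - 14*l^2 - l - 2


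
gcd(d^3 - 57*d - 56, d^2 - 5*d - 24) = d - 8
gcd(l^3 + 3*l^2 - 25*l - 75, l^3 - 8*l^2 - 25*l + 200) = l^2 - 25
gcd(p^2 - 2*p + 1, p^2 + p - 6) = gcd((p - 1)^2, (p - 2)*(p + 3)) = 1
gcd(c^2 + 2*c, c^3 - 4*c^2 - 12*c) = c^2 + 2*c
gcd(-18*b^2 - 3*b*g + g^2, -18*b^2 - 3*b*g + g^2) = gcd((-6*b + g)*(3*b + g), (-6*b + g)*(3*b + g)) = 18*b^2 + 3*b*g - g^2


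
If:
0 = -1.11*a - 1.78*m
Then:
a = -1.6036036036036*m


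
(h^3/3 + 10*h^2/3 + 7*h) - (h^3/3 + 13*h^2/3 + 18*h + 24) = -h^2 - 11*h - 24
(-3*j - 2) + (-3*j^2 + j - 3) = -3*j^2 - 2*j - 5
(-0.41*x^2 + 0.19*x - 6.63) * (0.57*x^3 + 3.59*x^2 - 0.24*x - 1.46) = -0.2337*x^5 - 1.3636*x^4 - 2.9986*x^3 - 23.2487*x^2 + 1.3138*x + 9.6798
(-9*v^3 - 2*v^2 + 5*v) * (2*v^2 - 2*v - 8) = -18*v^5 + 14*v^4 + 86*v^3 + 6*v^2 - 40*v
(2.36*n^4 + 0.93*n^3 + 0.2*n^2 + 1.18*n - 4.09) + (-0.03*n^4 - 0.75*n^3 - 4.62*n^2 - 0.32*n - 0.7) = 2.33*n^4 + 0.18*n^3 - 4.42*n^2 + 0.86*n - 4.79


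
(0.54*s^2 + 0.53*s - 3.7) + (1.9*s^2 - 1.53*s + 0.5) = 2.44*s^2 - 1.0*s - 3.2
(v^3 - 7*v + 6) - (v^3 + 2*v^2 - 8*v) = -2*v^2 + v + 6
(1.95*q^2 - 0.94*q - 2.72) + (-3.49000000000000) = 1.95*q^2 - 0.94*q - 6.21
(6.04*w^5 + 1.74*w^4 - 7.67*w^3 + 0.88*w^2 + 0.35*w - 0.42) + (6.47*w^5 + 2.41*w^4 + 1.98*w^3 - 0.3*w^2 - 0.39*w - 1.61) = 12.51*w^5 + 4.15*w^4 - 5.69*w^3 + 0.58*w^2 - 0.04*w - 2.03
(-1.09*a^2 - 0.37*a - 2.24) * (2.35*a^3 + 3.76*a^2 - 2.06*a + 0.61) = -2.5615*a^5 - 4.9679*a^4 - 4.4098*a^3 - 8.3251*a^2 + 4.3887*a - 1.3664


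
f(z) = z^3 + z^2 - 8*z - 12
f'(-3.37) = 19.33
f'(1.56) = 2.42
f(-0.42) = -8.54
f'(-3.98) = 31.56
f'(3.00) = 25.00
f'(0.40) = -6.72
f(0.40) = -14.98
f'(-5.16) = 61.56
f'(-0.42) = -8.31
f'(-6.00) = 88.00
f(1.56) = -18.25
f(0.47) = -15.44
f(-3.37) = -11.96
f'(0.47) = -6.40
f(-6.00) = -144.00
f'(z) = 3*z^2 + 2*z - 8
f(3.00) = 0.00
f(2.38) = -11.89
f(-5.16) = -81.48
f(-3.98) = -27.36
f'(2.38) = 13.75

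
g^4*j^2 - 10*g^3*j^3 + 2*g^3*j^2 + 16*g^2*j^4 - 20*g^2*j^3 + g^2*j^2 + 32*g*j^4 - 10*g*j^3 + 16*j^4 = (g - 8*j)*(g - 2*j)*(g*j + j)^2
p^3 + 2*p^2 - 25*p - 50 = (p - 5)*(p + 2)*(p + 5)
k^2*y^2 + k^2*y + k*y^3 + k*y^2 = y*(k + y)*(k*y + k)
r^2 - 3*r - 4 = (r - 4)*(r + 1)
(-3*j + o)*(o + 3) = -3*j*o - 9*j + o^2 + 3*o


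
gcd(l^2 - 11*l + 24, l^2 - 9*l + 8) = l - 8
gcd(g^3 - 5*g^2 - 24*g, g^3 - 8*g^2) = g^2 - 8*g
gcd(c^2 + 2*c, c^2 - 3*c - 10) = c + 2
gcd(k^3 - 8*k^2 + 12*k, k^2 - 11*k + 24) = 1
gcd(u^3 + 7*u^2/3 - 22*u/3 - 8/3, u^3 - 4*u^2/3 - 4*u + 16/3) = u - 2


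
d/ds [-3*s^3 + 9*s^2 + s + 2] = -9*s^2 + 18*s + 1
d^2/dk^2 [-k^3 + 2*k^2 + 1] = 4 - 6*k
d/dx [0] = 0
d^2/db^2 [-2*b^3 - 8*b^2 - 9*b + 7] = -12*b - 16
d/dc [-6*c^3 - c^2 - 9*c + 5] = -18*c^2 - 2*c - 9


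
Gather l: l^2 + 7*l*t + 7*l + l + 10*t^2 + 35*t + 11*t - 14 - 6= l^2 + l*(7*t + 8) + 10*t^2 + 46*t - 20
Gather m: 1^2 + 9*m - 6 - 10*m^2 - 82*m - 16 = -10*m^2 - 73*m - 21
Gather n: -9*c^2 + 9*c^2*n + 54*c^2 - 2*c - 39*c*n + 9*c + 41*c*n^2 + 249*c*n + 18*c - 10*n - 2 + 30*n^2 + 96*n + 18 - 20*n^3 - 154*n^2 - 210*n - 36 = 45*c^2 + 25*c - 20*n^3 + n^2*(41*c - 124) + n*(9*c^2 + 210*c - 124) - 20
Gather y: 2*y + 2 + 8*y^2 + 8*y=8*y^2 + 10*y + 2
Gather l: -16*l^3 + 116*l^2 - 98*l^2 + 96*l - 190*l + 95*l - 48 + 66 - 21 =-16*l^3 + 18*l^2 + l - 3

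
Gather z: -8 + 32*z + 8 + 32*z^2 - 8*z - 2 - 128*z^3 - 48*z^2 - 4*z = -128*z^3 - 16*z^2 + 20*z - 2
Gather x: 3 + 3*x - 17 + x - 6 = 4*x - 20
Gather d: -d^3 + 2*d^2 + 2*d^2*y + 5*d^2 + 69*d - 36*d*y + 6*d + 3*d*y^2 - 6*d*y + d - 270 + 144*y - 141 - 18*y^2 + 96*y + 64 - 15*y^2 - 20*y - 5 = -d^3 + d^2*(2*y + 7) + d*(3*y^2 - 42*y + 76) - 33*y^2 + 220*y - 352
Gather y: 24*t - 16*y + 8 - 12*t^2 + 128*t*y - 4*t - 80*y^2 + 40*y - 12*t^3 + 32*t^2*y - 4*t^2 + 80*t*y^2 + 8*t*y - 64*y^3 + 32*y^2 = -12*t^3 - 16*t^2 + 20*t - 64*y^3 + y^2*(80*t - 48) + y*(32*t^2 + 136*t + 24) + 8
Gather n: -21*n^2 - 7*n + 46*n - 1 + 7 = -21*n^2 + 39*n + 6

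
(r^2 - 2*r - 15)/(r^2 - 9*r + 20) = (r + 3)/(r - 4)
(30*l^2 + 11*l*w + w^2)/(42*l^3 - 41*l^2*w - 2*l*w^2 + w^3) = (5*l + w)/(7*l^2 - 8*l*w + w^2)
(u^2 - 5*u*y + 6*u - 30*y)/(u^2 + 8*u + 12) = (u - 5*y)/(u + 2)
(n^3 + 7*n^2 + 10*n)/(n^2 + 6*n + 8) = n*(n + 5)/(n + 4)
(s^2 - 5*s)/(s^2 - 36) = s*(s - 5)/(s^2 - 36)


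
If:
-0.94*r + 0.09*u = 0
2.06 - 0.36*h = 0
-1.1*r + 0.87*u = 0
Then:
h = 5.72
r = 0.00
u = 0.00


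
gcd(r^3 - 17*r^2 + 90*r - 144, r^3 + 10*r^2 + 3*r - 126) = r - 3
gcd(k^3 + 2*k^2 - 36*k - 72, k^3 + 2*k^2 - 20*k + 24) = k + 6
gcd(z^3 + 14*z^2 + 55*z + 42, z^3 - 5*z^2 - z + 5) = z + 1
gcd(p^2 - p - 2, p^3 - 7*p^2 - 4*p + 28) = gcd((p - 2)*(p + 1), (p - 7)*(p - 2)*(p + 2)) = p - 2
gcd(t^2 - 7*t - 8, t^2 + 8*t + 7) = t + 1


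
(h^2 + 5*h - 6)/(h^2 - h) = (h + 6)/h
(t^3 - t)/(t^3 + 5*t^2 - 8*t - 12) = t*(t - 1)/(t^2 + 4*t - 12)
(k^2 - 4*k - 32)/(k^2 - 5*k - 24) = (k + 4)/(k + 3)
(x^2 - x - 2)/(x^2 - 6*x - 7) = (x - 2)/(x - 7)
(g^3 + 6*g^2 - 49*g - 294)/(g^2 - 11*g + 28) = (g^2 + 13*g + 42)/(g - 4)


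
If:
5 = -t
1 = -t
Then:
No Solution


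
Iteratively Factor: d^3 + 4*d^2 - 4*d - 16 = (d + 4)*(d^2 - 4) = (d + 2)*(d + 4)*(d - 2)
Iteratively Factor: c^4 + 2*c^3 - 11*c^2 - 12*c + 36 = (c + 3)*(c^3 - c^2 - 8*c + 12) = (c + 3)^2*(c^2 - 4*c + 4) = (c - 2)*(c + 3)^2*(c - 2)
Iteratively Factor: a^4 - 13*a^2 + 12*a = (a - 1)*(a^3 + a^2 - 12*a) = a*(a - 1)*(a^2 + a - 12) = a*(a - 3)*(a - 1)*(a + 4)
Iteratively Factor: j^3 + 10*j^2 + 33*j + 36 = (j + 3)*(j^2 + 7*j + 12) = (j + 3)^2*(j + 4)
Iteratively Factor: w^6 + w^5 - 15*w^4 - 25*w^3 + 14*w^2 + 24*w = (w + 1)*(w^5 - 15*w^3 - 10*w^2 + 24*w) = (w - 4)*(w + 1)*(w^4 + 4*w^3 + w^2 - 6*w) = (w - 4)*(w + 1)*(w + 2)*(w^3 + 2*w^2 - 3*w) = w*(w - 4)*(w + 1)*(w + 2)*(w^2 + 2*w - 3) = w*(w - 4)*(w + 1)*(w + 2)*(w + 3)*(w - 1)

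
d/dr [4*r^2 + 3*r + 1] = 8*r + 3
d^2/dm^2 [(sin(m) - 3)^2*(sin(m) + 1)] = -9*sin(m)^3 + 20*sin(m)^2 + 3*sin(m) - 10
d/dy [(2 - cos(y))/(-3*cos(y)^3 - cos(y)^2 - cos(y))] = (cos(y) - 17*cos(2*y) + 3*cos(3*y) - 21)*sin(y)/(2*(3*cos(y)^2 + cos(y) + 1)^2*cos(y)^2)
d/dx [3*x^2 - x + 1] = 6*x - 1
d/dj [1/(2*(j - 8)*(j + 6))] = (1 - j)/(j^4 - 4*j^3 - 92*j^2 + 192*j + 2304)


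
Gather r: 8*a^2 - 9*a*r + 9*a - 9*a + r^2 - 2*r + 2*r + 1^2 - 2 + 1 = 8*a^2 - 9*a*r + r^2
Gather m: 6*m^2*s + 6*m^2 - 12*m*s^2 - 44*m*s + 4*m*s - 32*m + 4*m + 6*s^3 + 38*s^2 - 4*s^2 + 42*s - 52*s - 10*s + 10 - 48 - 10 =m^2*(6*s + 6) + m*(-12*s^2 - 40*s - 28) + 6*s^3 + 34*s^2 - 20*s - 48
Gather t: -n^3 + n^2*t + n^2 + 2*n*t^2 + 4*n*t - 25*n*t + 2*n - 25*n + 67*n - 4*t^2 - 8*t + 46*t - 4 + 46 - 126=-n^3 + n^2 + 44*n + t^2*(2*n - 4) + t*(n^2 - 21*n + 38) - 84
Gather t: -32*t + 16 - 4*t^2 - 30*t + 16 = -4*t^2 - 62*t + 32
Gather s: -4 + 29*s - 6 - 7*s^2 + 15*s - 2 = -7*s^2 + 44*s - 12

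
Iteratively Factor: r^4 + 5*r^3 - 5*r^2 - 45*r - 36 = (r + 4)*(r^3 + r^2 - 9*r - 9) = (r - 3)*(r + 4)*(r^2 + 4*r + 3) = (r - 3)*(r + 3)*(r + 4)*(r + 1)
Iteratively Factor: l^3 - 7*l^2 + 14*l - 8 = (l - 4)*(l^2 - 3*l + 2) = (l - 4)*(l - 2)*(l - 1)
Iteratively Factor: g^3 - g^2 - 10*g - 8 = (g - 4)*(g^2 + 3*g + 2) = (g - 4)*(g + 2)*(g + 1)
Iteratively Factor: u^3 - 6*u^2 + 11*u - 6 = (u - 1)*(u^2 - 5*u + 6) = (u - 2)*(u - 1)*(u - 3)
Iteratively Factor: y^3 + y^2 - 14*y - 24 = (y + 2)*(y^2 - y - 12) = (y - 4)*(y + 2)*(y + 3)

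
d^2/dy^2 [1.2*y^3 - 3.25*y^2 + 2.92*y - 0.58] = 7.2*y - 6.5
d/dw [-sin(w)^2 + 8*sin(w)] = 2*(4 - sin(w))*cos(w)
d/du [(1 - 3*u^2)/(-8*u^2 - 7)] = 58*u/(8*u^2 + 7)^2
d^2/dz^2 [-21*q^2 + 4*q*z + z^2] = 2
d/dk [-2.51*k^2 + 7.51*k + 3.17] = 7.51 - 5.02*k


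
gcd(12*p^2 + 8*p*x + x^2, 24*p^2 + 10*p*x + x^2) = 6*p + x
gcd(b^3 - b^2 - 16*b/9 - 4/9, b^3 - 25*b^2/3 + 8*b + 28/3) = b^2 - 4*b/3 - 4/3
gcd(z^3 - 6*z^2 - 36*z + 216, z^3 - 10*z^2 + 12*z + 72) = z^2 - 12*z + 36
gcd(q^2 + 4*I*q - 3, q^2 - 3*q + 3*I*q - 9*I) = q + 3*I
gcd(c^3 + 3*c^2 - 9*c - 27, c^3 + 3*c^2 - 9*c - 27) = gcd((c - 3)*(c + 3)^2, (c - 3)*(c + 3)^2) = c^3 + 3*c^2 - 9*c - 27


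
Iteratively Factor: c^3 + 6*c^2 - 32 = (c + 4)*(c^2 + 2*c - 8) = (c - 2)*(c + 4)*(c + 4)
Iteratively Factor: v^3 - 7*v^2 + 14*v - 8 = (v - 4)*(v^2 - 3*v + 2) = (v - 4)*(v - 1)*(v - 2)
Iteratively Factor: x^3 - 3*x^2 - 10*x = (x + 2)*(x^2 - 5*x) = x*(x + 2)*(x - 5)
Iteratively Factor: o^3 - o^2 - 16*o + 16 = (o - 4)*(o^2 + 3*o - 4) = (o - 4)*(o + 4)*(o - 1)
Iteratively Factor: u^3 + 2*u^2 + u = (u + 1)*(u^2 + u) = (u + 1)^2*(u)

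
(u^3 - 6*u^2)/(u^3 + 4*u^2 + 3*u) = u*(u - 6)/(u^2 + 4*u + 3)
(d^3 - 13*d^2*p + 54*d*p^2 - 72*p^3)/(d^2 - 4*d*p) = d - 9*p + 18*p^2/d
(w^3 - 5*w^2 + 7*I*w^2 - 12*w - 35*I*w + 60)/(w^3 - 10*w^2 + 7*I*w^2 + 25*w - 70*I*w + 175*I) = (w^2 + 7*I*w - 12)/(w^2 + w*(-5 + 7*I) - 35*I)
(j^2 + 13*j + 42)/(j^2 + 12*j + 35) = (j + 6)/(j + 5)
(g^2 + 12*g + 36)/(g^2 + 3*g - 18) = (g + 6)/(g - 3)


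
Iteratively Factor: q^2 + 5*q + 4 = (q + 1)*(q + 4)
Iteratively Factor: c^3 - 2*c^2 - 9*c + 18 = (c + 3)*(c^2 - 5*c + 6) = (c - 2)*(c + 3)*(c - 3)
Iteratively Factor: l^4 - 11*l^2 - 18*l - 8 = (l + 1)*(l^3 - l^2 - 10*l - 8) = (l - 4)*(l + 1)*(l^2 + 3*l + 2) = (l - 4)*(l + 1)*(l + 2)*(l + 1)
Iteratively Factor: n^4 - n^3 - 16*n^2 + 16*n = (n + 4)*(n^3 - 5*n^2 + 4*n) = n*(n + 4)*(n^2 - 5*n + 4) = n*(n - 1)*(n + 4)*(n - 4)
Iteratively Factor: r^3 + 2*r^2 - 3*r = (r + 3)*(r^2 - r) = (r - 1)*(r + 3)*(r)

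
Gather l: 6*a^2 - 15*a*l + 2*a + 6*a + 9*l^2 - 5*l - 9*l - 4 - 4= 6*a^2 + 8*a + 9*l^2 + l*(-15*a - 14) - 8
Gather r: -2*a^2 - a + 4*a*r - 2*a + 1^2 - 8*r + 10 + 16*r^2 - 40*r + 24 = -2*a^2 - 3*a + 16*r^2 + r*(4*a - 48) + 35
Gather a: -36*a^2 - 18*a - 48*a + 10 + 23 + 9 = -36*a^2 - 66*a + 42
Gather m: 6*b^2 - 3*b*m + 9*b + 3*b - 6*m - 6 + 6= 6*b^2 + 12*b + m*(-3*b - 6)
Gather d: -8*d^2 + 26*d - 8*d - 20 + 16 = -8*d^2 + 18*d - 4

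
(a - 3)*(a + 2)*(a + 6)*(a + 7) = a^4 + 12*a^3 + 23*a^2 - 120*a - 252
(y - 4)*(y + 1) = y^2 - 3*y - 4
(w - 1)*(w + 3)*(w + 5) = w^3 + 7*w^2 + 7*w - 15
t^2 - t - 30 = (t - 6)*(t + 5)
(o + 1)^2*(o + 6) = o^3 + 8*o^2 + 13*o + 6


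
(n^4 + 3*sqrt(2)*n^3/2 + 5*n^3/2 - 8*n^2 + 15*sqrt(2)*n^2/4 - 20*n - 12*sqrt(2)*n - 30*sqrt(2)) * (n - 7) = n^5 - 9*n^4/2 + 3*sqrt(2)*n^4/2 - 51*n^3/2 - 27*sqrt(2)*n^3/4 - 153*sqrt(2)*n^2/4 + 36*n^2 + 54*sqrt(2)*n + 140*n + 210*sqrt(2)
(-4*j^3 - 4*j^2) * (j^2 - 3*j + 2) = -4*j^5 + 8*j^4 + 4*j^3 - 8*j^2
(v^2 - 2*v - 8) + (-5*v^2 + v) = -4*v^2 - v - 8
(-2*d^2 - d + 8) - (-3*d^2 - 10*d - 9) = d^2 + 9*d + 17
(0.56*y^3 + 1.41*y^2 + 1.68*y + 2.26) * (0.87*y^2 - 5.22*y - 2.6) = 0.4872*y^5 - 1.6965*y^4 - 7.3546*y^3 - 10.4694*y^2 - 16.1652*y - 5.876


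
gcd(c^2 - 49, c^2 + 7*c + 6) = 1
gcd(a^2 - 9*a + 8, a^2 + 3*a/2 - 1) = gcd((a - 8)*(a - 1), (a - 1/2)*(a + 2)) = 1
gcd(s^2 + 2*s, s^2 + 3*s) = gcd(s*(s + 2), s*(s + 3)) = s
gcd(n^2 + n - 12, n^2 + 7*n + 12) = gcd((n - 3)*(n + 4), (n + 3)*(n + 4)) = n + 4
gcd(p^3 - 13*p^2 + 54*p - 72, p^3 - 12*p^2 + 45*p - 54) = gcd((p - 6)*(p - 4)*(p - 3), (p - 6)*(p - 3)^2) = p^2 - 9*p + 18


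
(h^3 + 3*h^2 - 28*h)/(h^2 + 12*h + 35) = h*(h - 4)/(h + 5)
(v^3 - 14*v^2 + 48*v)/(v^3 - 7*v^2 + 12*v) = (v^2 - 14*v + 48)/(v^2 - 7*v + 12)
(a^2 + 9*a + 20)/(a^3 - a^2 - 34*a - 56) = (a + 5)/(a^2 - 5*a - 14)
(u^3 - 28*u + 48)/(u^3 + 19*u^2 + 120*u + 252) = (u^2 - 6*u + 8)/(u^2 + 13*u + 42)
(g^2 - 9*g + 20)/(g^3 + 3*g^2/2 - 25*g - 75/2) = 2*(g - 4)/(2*g^2 + 13*g + 15)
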